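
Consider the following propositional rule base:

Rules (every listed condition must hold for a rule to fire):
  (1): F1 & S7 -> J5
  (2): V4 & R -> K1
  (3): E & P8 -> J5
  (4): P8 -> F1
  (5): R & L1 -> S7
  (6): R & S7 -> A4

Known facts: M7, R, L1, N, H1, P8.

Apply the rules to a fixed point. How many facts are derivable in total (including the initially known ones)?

[1] (4) [P8 -> F1]; (5) [R & L1 -> S7]. ⇒ new: F1, S7.
[2] (1) [F1 & S7 -> J5]; (6) [R & S7 -> A4]. ⇒ new: J5, A4.
Closure: {A4, F1, H1, J5, L1, M7, N, P8, R, S7} — 10 facts.

10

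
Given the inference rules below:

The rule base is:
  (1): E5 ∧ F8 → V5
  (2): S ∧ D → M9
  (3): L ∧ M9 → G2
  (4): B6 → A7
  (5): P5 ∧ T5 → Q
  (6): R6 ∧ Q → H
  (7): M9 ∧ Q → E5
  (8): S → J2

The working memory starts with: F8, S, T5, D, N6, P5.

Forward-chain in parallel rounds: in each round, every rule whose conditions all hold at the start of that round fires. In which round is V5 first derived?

3

[1] (2) [S ∧ D → M9]; (5) [P5 ∧ T5 → Q]; (8) [S → J2]. ⇒ new: M9, Q, J2.
[2] (7) [M9 ∧ Q → E5]. ⇒ new: E5.
[3] (1) [E5 ∧ F8 → V5]. ⇒ new: V5.
V5 first appears in round 3.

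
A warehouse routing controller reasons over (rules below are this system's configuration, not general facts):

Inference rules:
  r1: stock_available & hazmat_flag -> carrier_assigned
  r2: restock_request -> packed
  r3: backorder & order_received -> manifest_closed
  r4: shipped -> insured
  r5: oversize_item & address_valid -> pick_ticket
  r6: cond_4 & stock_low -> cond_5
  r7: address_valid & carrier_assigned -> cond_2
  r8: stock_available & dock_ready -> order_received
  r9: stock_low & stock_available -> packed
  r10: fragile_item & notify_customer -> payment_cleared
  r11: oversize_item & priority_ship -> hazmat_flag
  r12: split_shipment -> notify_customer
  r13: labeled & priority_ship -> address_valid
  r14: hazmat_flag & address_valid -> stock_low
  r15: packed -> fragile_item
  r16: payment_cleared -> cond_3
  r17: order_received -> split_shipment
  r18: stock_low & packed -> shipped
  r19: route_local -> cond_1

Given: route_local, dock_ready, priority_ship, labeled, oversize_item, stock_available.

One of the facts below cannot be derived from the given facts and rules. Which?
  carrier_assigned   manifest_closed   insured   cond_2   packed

manifest_closed

Round 1: r8 [stock_available & dock_ready -> order_received]; r11 [oversize_item & priority_ship -> hazmat_flag]; r13 [labeled & priority_ship -> address_valid]; r19 [route_local -> cond_1]. New: order_received, hazmat_flag, address_valid, cond_1.
Round 2: r1 [stock_available & hazmat_flag -> carrier_assigned]; r5 [oversize_item & address_valid -> pick_ticket]; r14 [hazmat_flag & address_valid -> stock_low]; r17 [order_received -> split_shipment]. New: carrier_assigned, pick_ticket, stock_low, split_shipment.
Round 3: r7 [address_valid & carrier_assigned -> cond_2]; r9 [stock_low & stock_available -> packed]; r12 [split_shipment -> notify_customer]. New: cond_2, packed, notify_customer.
Round 4: r15 [packed -> fragile_item]; r18 [stock_low & packed -> shipped]. New: fragile_item, shipped.
Round 5: r4 [shipped -> insured]; r10 [fragile_item & notify_customer -> payment_cleared]. New: insured, payment_cleared.
Round 6: r16 [payment_cleared -> cond_3]. New: cond_3.
Derived: cond_2 (round 3), carrier_assigned (round 2), packed (round 3), insured (round 5). manifest_closed never appears in any round.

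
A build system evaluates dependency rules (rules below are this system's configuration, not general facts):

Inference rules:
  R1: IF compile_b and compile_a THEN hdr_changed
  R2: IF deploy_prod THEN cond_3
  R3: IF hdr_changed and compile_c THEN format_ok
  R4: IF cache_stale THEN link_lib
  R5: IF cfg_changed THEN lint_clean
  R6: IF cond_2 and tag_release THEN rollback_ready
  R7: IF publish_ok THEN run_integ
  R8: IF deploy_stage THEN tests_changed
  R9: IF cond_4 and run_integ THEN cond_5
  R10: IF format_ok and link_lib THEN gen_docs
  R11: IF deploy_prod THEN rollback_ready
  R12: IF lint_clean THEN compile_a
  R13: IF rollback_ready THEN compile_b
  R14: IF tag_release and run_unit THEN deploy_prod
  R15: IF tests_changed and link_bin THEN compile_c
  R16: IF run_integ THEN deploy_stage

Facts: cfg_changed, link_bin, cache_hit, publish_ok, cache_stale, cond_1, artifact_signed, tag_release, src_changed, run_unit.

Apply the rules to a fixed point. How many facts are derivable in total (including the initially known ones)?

Round 1: R4 [IF cache_stale THEN link_lib]; R5 [IF cfg_changed THEN lint_clean]; R7 [IF publish_ok THEN run_integ]; R14 [IF tag_release and run_unit THEN deploy_prod]. Adds link_lib, lint_clean, run_integ, deploy_prod.
Round 2: R2 [IF deploy_prod THEN cond_3]; R11 [IF deploy_prod THEN rollback_ready]; R12 [IF lint_clean THEN compile_a]; R16 [IF run_integ THEN deploy_stage]. Adds cond_3, rollback_ready, compile_a, deploy_stage.
Round 3: R8 [IF deploy_stage THEN tests_changed]; R13 [IF rollback_ready THEN compile_b]. Adds tests_changed, compile_b.
Round 4: R1 [IF compile_b and compile_a THEN hdr_changed]; R15 [IF tests_changed and link_bin THEN compile_c]. Adds hdr_changed, compile_c.
Round 5: R3 [IF hdr_changed and compile_c THEN format_ok]. Adds format_ok.
Round 6: R10 [IF format_ok and link_lib THEN gen_docs]. Adds gen_docs.
Closure: {artifact_signed, cache_hit, cache_stale, cfg_changed, compile_a, compile_b, compile_c, cond_1, cond_3, deploy_prod, deploy_stage, format_ok, gen_docs, hdr_changed, link_bin, link_lib, lint_clean, publish_ok, rollback_ready, run_integ, run_unit, src_changed, tag_release, tests_changed} — 24 facts.

24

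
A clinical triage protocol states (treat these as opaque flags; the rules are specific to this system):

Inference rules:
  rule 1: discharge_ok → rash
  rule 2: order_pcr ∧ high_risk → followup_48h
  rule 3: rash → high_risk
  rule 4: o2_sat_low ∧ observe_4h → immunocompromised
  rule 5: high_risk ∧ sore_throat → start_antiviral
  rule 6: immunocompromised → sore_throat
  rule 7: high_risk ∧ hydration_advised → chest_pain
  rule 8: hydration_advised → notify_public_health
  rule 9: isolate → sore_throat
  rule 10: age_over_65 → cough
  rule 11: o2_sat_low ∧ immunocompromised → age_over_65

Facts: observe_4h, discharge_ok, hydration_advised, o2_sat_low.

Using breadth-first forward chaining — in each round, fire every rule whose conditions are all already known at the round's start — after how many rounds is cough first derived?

Round 1 fires rule 1, rule 4, rule 8, giving rash, immunocompromised, notify_public_health.
Round 2 fires rule 3, rule 6, rule 11, giving high_risk, sore_throat, age_over_65.
Round 3 fires rule 5, rule 7, rule 10, giving start_antiviral, chest_pain, cough.
cough first appears in round 3.

3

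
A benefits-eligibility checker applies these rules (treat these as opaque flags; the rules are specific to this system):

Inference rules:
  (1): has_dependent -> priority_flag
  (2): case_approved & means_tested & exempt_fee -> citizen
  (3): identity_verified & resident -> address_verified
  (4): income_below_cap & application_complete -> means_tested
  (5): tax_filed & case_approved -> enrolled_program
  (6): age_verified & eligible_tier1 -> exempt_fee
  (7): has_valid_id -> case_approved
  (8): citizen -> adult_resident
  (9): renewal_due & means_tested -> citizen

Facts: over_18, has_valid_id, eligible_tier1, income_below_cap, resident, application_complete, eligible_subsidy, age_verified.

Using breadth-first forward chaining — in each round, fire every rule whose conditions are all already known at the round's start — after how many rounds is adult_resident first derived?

3

Round 1: (4) [income_below_cap & application_complete -> means_tested]; (6) [age_verified & eligible_tier1 -> exempt_fee]; (7) [has_valid_id -> case_approved]. Adds means_tested, exempt_fee, case_approved.
Round 2: (2) [case_approved & means_tested & exempt_fee -> citizen]. Adds citizen.
Round 3: (8) [citizen -> adult_resident]. Adds adult_resident.
adult_resident first appears in round 3.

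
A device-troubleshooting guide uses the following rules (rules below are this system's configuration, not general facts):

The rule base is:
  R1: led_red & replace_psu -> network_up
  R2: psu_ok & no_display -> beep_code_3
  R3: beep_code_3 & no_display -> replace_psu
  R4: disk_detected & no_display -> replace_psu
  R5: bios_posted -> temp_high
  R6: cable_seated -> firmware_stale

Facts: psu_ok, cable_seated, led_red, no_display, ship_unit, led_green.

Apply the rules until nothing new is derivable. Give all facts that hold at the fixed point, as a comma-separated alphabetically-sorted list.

Round 1: R2 [psu_ok & no_display -> beep_code_3]; R6 [cable_seated -> firmware_stale]. Adds beep_code_3, firmware_stale.
Round 2: R3 [beep_code_3 & no_display -> replace_psu]. Adds replace_psu.
Round 3: R1 [led_red & replace_psu -> network_up]. Adds network_up.

beep_code_3, cable_seated, firmware_stale, led_green, led_red, network_up, no_display, psu_ok, replace_psu, ship_unit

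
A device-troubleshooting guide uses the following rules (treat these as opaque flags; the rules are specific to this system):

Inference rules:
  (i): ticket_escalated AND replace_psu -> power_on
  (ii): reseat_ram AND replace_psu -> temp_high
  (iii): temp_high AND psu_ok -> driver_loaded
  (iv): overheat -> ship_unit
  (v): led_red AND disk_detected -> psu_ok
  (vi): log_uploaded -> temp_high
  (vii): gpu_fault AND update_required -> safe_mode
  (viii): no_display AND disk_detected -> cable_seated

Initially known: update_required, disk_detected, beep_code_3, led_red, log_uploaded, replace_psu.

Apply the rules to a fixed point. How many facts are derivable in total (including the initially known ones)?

9

Round 1 fires (v), (vi), giving psu_ok, temp_high.
Round 2 fires (iii), giving driver_loaded.
Closure: {beep_code_3, disk_detected, driver_loaded, led_red, log_uploaded, psu_ok, replace_psu, temp_high, update_required} — 9 facts.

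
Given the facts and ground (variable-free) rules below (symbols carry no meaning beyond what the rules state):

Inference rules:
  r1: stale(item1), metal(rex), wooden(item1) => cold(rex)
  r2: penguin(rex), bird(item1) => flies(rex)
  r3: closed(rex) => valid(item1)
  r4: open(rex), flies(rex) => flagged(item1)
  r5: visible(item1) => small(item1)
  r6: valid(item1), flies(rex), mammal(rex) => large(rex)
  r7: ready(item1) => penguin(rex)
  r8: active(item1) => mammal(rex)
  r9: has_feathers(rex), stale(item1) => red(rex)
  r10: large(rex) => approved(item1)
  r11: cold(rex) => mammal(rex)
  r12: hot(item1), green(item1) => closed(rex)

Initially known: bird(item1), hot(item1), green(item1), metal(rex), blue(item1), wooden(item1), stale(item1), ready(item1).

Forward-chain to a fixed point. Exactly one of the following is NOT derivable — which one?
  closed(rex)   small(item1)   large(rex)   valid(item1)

small(item1)

Round 1 fires r1, r7, r12, giving cold(rex), penguin(rex), closed(rex).
Round 2 fires r2, r3, r11, giving flies(rex), valid(item1), mammal(rex).
Round 3 fires r6, giving large(rex).
Round 4 fires r10, giving approved(item1).
Derived: large(rex) (round 3), valid(item1) (round 2), closed(rex) (round 1). small(item1) never appears in any round.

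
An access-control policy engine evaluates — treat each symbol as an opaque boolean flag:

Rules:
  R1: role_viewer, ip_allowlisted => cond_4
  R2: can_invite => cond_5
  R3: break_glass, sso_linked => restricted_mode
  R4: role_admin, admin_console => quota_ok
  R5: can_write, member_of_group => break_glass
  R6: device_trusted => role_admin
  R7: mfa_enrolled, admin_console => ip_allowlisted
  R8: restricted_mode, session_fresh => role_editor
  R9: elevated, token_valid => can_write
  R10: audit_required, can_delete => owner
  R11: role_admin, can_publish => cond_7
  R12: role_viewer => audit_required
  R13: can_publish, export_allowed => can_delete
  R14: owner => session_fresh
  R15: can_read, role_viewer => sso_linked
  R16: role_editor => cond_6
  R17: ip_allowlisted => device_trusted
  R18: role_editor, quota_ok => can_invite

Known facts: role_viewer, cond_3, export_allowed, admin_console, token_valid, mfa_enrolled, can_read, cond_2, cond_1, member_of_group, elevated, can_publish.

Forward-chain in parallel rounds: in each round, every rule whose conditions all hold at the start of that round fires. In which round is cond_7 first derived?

[1] R7 [mfa_enrolled, admin_console => ip_allowlisted]; R9 [elevated, token_valid => can_write]; R12 [role_viewer => audit_required]; R13 [can_publish, export_allowed => can_delete]; R15 [can_read, role_viewer => sso_linked]. ⇒ new: ip_allowlisted, can_write, audit_required, can_delete, sso_linked.
[2] R1 [role_viewer, ip_allowlisted => cond_4]; R5 [can_write, member_of_group => break_glass]; R10 [audit_required, can_delete => owner]; R17 [ip_allowlisted => device_trusted]. ⇒ new: cond_4, break_glass, owner, device_trusted.
[3] R3 [break_glass, sso_linked => restricted_mode]; R6 [device_trusted => role_admin]; R14 [owner => session_fresh]. ⇒ new: restricted_mode, role_admin, session_fresh.
[4] R4 [role_admin, admin_console => quota_ok]; R8 [restricted_mode, session_fresh => role_editor]; R11 [role_admin, can_publish => cond_7]. ⇒ new: quota_ok, role_editor, cond_7.
cond_7 first appears in round 4.

4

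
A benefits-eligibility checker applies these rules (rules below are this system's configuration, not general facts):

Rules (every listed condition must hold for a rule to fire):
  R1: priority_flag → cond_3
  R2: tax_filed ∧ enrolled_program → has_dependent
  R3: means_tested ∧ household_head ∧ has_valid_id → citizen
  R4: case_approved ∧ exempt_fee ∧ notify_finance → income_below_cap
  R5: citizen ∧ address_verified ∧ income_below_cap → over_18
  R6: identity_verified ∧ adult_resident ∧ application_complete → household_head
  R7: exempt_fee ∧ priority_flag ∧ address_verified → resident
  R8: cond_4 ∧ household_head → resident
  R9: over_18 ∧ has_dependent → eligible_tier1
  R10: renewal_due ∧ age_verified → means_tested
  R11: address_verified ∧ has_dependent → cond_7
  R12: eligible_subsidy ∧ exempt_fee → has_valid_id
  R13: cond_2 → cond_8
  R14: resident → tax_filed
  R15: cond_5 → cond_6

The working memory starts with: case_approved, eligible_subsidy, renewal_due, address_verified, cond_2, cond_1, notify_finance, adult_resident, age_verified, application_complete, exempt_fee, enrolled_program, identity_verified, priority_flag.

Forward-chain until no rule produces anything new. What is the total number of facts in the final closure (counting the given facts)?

[1] R1 [priority_flag → cond_3]; R4 [case_approved ∧ exempt_fee ∧ notify_finance → income_below_cap]; R6 [identity_verified ∧ adult_resident ∧ application_complete → household_head]; R7 [exempt_fee ∧ priority_flag ∧ address_verified → resident]; R10 [renewal_due ∧ age_verified → means_tested]; R12 [eligible_subsidy ∧ exempt_fee → has_valid_id]; R13 [cond_2 → cond_8]. ⇒ new: cond_3, income_below_cap, household_head, resident, means_tested, has_valid_id, cond_8.
[2] R3 [means_tested ∧ household_head ∧ has_valid_id → citizen]; R14 [resident → tax_filed]. ⇒ new: citizen, tax_filed.
[3] R2 [tax_filed ∧ enrolled_program → has_dependent]; R5 [citizen ∧ address_verified ∧ income_below_cap → over_18]. ⇒ new: has_dependent, over_18.
[4] R9 [over_18 ∧ has_dependent → eligible_tier1]; R11 [address_verified ∧ has_dependent → cond_7]. ⇒ new: eligible_tier1, cond_7.
Closure: {address_verified, adult_resident, age_verified, application_complete, case_approved, citizen, cond_1, cond_2, cond_3, cond_7, cond_8, eligible_subsidy, eligible_tier1, enrolled_program, exempt_fee, has_dependent, has_valid_id, household_head, identity_verified, income_below_cap, means_tested, notify_finance, over_18, priority_flag, renewal_due, resident, tax_filed} — 27 facts.

27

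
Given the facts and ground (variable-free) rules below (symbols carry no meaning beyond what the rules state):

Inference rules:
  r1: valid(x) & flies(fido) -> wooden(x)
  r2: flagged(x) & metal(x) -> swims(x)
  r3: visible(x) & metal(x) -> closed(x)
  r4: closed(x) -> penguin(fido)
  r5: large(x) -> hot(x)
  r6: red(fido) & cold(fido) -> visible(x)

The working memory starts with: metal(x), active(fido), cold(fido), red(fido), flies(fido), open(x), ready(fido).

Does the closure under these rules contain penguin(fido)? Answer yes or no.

Round 1 fires r6, giving visible(x).
Round 2 fires r3, giving closed(x).
Round 3 fires r4, giving penguin(fido).
penguin(fido) appears in round 3, so it is derivable.

yes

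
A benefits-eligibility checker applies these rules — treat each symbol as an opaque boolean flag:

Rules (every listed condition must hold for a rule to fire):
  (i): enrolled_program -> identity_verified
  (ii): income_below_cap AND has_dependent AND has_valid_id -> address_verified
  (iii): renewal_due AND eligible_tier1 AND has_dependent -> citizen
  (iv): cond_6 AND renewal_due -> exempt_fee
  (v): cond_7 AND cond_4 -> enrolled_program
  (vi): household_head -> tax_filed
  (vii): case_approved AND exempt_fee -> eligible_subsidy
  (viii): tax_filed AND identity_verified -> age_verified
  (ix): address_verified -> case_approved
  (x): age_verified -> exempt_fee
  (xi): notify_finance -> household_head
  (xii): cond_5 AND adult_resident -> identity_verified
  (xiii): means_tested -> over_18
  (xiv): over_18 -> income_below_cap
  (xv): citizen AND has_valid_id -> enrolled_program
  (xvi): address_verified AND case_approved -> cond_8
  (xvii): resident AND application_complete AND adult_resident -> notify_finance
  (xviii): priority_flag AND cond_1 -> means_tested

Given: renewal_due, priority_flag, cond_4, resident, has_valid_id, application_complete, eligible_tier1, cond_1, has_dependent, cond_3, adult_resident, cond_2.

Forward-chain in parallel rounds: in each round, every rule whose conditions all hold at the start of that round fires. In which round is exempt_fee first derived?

Round 1 — (iii), (xvii), (xviii), derive citizen, notify_finance, means_tested.
Round 2 — (xi), (xiii), (xv), derive household_head, over_18, enrolled_program.
Round 3 — (i), (vi), (xiv), derive identity_verified, tax_filed, income_below_cap.
Round 4 — (ii), (viii), derive address_verified, age_verified.
Round 5 — (ix), (x), derive case_approved, exempt_fee.
exempt_fee first appears in round 5.

5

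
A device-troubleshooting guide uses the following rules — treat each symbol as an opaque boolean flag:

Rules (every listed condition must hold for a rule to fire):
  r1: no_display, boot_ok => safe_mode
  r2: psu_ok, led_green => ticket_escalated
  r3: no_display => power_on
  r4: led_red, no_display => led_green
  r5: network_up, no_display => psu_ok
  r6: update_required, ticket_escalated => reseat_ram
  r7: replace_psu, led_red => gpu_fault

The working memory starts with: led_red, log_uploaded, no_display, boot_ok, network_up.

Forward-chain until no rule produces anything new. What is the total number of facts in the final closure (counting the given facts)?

Round 1: r1 [no_display, boot_ok => safe_mode]; r3 [no_display => power_on]; r4 [led_red, no_display => led_green]; r5 [network_up, no_display => psu_ok]. Adds safe_mode, power_on, led_green, psu_ok.
Round 2: r2 [psu_ok, led_green => ticket_escalated]. Adds ticket_escalated.
Closure: {boot_ok, led_green, led_red, log_uploaded, network_up, no_display, power_on, psu_ok, safe_mode, ticket_escalated} — 10 facts.

10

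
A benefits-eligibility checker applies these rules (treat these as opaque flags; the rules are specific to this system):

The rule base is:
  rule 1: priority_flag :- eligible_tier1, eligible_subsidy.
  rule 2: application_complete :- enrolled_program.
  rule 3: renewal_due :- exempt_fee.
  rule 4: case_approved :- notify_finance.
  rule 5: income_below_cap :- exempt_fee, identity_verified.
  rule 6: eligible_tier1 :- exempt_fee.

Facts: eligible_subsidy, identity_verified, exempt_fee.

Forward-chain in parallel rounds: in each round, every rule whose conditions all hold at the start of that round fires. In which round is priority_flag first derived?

Round 1: rule 3 [renewal_due :- exempt_fee.]; rule 5 [income_below_cap :- exempt_fee, identity_verified.]; rule 6 [eligible_tier1 :- exempt_fee.]. New: renewal_due, income_below_cap, eligible_tier1.
Round 2: rule 1 [priority_flag :- eligible_tier1, eligible_subsidy.]. New: priority_flag.
priority_flag first appears in round 2.

2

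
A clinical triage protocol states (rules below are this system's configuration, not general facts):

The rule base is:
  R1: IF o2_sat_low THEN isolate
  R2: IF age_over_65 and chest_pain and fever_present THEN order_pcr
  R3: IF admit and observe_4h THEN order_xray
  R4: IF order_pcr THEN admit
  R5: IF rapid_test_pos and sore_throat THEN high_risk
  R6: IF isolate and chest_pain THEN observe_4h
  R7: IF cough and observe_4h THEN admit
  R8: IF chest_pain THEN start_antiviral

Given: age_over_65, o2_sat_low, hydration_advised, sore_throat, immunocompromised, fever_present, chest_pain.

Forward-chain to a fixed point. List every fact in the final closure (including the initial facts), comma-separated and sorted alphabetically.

Round 1 — R1, R2, R8, derive isolate, order_pcr, start_antiviral.
Round 2 — R4, R6, derive admit, observe_4h.
Round 3 — R3, derive order_xray.

admit, age_over_65, chest_pain, fever_present, hydration_advised, immunocompromised, isolate, o2_sat_low, observe_4h, order_pcr, order_xray, sore_throat, start_antiviral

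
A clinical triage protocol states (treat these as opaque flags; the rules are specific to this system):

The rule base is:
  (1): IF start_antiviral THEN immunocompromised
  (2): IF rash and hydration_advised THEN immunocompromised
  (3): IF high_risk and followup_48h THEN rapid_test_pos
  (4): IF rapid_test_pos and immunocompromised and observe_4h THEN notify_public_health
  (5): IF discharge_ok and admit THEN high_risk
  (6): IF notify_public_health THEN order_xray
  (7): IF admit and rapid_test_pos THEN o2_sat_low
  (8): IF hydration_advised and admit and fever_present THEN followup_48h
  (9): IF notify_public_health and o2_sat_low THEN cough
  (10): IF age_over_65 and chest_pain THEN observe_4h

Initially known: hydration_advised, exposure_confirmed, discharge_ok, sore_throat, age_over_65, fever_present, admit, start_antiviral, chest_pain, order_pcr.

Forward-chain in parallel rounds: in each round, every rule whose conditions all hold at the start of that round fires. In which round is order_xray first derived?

Round 1: (1) [IF start_antiviral THEN immunocompromised]; (5) [IF discharge_ok and admit THEN high_risk]; (8) [IF hydration_advised and admit and fever_present THEN followup_48h]; (10) [IF age_over_65 and chest_pain THEN observe_4h]. New: immunocompromised, high_risk, followup_48h, observe_4h.
Round 2: (3) [IF high_risk and followup_48h THEN rapid_test_pos]. New: rapid_test_pos.
Round 3: (4) [IF rapid_test_pos and immunocompromised and observe_4h THEN notify_public_health]; (7) [IF admit and rapid_test_pos THEN o2_sat_low]. New: notify_public_health, o2_sat_low.
Round 4: (6) [IF notify_public_health THEN order_xray]; (9) [IF notify_public_health and o2_sat_low THEN cough]. New: order_xray, cough.
order_xray first appears in round 4.

4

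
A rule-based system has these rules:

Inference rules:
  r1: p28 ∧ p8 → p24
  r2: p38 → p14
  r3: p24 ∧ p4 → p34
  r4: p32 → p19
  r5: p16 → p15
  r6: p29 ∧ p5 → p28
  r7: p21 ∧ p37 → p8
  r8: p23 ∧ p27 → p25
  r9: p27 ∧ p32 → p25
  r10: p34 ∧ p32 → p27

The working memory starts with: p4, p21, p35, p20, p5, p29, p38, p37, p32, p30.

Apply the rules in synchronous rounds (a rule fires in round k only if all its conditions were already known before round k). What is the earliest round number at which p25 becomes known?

Round 1 fires r2, r4, r6, r7, giving p14, p19, p28, p8.
Round 2 fires r1, giving p24.
Round 3 fires r3, giving p34.
Round 4 fires r10, giving p27.
Round 5 fires r9, giving p25.
p25 first appears in round 5.

5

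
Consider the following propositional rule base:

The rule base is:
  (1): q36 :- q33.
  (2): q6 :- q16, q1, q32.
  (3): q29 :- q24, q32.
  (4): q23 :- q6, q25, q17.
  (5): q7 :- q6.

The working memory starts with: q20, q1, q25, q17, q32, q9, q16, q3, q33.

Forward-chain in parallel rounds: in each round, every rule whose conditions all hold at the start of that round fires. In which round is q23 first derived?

Round 1: (1) [q36 :- q33.]; (2) [q6 :- q16, q1, q32.]. Adds q36, q6.
Round 2: (4) [q23 :- q6, q25, q17.]; (5) [q7 :- q6.]. Adds q23, q7.
q23 first appears in round 2.

2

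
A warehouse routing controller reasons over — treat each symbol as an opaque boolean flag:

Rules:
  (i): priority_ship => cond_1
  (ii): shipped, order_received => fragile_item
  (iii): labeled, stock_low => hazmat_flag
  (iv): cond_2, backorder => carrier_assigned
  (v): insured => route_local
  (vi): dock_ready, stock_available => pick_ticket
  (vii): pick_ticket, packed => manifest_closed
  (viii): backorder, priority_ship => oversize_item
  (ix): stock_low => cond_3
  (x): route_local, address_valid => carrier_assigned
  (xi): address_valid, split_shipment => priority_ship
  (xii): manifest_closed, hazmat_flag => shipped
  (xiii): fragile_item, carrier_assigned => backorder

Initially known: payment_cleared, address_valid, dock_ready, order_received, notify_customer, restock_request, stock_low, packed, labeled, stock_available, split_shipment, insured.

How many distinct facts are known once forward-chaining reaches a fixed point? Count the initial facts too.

24

Round 1 — (iii), (v), (vi), (ix), (xi), derive hazmat_flag, route_local, pick_ticket, cond_3, priority_ship.
Round 2 — (i), (vii), (x), derive cond_1, manifest_closed, carrier_assigned.
Round 3 — (xii), derive shipped.
Round 4 — (ii), derive fragile_item.
Round 5 — (xiii), derive backorder.
Round 6 — (viii), derive oversize_item.
Closure: {address_valid, backorder, carrier_assigned, cond_1, cond_3, dock_ready, fragile_item, hazmat_flag, insured, labeled, manifest_closed, notify_customer, order_received, oversize_item, packed, payment_cleared, pick_ticket, priority_ship, restock_request, route_local, shipped, split_shipment, stock_available, stock_low} — 24 facts.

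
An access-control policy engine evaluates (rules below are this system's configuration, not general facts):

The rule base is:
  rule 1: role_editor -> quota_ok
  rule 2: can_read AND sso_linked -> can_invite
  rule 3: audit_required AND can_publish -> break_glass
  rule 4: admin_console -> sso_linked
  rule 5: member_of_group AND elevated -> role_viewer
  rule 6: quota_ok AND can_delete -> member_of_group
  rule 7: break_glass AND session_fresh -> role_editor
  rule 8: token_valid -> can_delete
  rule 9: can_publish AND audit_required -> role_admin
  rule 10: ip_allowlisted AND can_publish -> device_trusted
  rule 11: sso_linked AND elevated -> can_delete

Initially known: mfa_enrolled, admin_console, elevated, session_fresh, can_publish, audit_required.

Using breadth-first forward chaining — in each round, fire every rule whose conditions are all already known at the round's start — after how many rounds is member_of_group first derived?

Round 1 fires rule 3, rule 4, rule 9, giving break_glass, sso_linked, role_admin.
Round 2 fires rule 7, rule 11, giving role_editor, can_delete.
Round 3 fires rule 1, giving quota_ok.
Round 4 fires rule 6, giving member_of_group.
member_of_group first appears in round 4.

4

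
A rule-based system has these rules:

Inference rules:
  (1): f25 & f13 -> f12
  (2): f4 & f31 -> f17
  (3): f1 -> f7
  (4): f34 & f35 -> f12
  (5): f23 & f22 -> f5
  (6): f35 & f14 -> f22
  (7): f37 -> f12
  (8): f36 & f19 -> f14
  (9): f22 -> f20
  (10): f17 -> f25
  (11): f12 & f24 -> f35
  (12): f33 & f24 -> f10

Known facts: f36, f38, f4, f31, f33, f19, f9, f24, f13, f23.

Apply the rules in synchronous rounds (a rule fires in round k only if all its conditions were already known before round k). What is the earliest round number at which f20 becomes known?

Round 1: (2) [f4 & f31 -> f17]; (8) [f36 & f19 -> f14]; (12) [f33 & f24 -> f10]. Adds f17, f14, f10.
Round 2: (10) [f17 -> f25]. Adds f25.
Round 3: (1) [f25 & f13 -> f12]. Adds f12.
Round 4: (11) [f12 & f24 -> f35]. Adds f35.
Round 5: (6) [f35 & f14 -> f22]. Adds f22.
Round 6: (5) [f23 & f22 -> f5]; (9) [f22 -> f20]. Adds f5, f20.
f20 first appears in round 6.

6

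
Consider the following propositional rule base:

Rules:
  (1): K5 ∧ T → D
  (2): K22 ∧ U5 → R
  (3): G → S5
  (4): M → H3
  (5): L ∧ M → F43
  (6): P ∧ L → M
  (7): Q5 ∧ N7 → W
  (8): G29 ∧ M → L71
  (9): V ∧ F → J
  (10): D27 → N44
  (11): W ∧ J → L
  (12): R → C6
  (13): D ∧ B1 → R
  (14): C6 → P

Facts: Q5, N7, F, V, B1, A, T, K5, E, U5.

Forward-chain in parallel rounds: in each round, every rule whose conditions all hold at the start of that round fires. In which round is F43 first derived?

6

[1] (1) [K5 ∧ T → D]; (7) [Q5 ∧ N7 → W]; (9) [V ∧ F → J]. ⇒ new: D, W, J.
[2] (11) [W ∧ J → L]; (13) [D ∧ B1 → R]. ⇒ new: L, R.
[3] (12) [R → C6]. ⇒ new: C6.
[4] (14) [C6 → P]. ⇒ new: P.
[5] (6) [P ∧ L → M]. ⇒ new: M.
[6] (4) [M → H3]; (5) [L ∧ M → F43]. ⇒ new: H3, F43.
F43 first appears in round 6.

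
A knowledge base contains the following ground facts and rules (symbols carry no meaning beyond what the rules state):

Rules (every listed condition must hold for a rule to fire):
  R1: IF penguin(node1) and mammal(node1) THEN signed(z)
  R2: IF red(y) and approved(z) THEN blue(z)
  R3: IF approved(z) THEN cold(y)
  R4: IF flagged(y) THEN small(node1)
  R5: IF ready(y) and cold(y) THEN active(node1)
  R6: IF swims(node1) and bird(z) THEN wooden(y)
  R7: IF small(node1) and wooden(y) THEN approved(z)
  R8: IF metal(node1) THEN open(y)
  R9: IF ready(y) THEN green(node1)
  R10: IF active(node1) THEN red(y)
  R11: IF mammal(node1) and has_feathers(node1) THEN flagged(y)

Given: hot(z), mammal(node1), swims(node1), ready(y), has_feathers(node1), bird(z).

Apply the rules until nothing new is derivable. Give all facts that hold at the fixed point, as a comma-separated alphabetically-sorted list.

active(node1), approved(z), bird(z), blue(z), cold(y), flagged(y), green(node1), has_feathers(node1), hot(z), mammal(node1), ready(y), red(y), small(node1), swims(node1), wooden(y)

[1] R6 [IF swims(node1) and bird(z) THEN wooden(y)]; R9 [IF ready(y) THEN green(node1)]; R11 [IF mammal(node1) and has_feathers(node1) THEN flagged(y)]. ⇒ new: wooden(y), green(node1), flagged(y).
[2] R4 [IF flagged(y) THEN small(node1)]. ⇒ new: small(node1).
[3] R7 [IF small(node1) and wooden(y) THEN approved(z)]. ⇒ new: approved(z).
[4] R3 [IF approved(z) THEN cold(y)]. ⇒ new: cold(y).
[5] R5 [IF ready(y) and cold(y) THEN active(node1)]. ⇒ new: active(node1).
[6] R10 [IF active(node1) THEN red(y)]. ⇒ new: red(y).
[7] R2 [IF red(y) and approved(z) THEN blue(z)]. ⇒ new: blue(z).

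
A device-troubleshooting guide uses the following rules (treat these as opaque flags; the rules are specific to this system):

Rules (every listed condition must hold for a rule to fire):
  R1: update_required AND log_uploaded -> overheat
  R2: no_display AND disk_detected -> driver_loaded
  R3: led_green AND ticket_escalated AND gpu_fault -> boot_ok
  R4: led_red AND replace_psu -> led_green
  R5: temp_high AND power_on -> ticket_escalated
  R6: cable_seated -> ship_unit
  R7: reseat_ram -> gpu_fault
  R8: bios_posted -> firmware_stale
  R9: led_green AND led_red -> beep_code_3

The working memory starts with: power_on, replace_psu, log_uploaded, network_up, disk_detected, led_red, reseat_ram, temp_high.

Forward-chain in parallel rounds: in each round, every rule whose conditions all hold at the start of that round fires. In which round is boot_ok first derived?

Round 1 — R4, R5, R7, derive led_green, ticket_escalated, gpu_fault.
Round 2 — R3, R9, derive boot_ok, beep_code_3.
boot_ok first appears in round 2.

2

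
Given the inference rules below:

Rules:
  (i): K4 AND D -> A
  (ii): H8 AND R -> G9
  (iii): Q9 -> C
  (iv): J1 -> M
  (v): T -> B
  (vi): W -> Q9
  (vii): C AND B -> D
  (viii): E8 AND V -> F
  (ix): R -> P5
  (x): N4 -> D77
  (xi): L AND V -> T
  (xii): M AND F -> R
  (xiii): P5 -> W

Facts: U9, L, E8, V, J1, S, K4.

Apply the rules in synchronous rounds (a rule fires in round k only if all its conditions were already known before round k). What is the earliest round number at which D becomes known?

Round 1 fires (iv), (viii), (xi), giving M, F, T.
Round 2 fires (v), (xii), giving B, R.
Round 3 fires (ix), giving P5.
Round 4 fires (xiii), giving W.
Round 5 fires (vi), giving Q9.
Round 6 fires (iii), giving C.
Round 7 fires (vii), giving D.
D first appears in round 7.

7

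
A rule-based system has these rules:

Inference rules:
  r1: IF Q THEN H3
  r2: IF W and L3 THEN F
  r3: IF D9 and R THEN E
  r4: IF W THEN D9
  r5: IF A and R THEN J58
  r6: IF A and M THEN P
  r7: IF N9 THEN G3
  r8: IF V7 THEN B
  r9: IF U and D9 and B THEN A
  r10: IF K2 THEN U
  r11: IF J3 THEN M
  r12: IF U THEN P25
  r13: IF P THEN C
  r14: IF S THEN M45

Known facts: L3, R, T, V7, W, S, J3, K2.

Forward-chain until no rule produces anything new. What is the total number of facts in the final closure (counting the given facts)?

Round 1: r2 [IF W and L3 THEN F]; r4 [IF W THEN D9]; r8 [IF V7 THEN B]; r10 [IF K2 THEN U]; r11 [IF J3 THEN M]; r14 [IF S THEN M45]. Adds F, D9, B, U, M, M45.
Round 2: r3 [IF D9 and R THEN E]; r9 [IF U and D9 and B THEN A]; r12 [IF U THEN P25]. Adds E, A, P25.
Round 3: r5 [IF A and R THEN J58]; r6 [IF A and M THEN P]. Adds J58, P.
Round 4: r13 [IF P THEN C]. Adds C.
Closure: {A, B, C, D9, E, F, J3, J58, K2, L3, M, M45, P, P25, R, S, T, U, V7, W} — 20 facts.

20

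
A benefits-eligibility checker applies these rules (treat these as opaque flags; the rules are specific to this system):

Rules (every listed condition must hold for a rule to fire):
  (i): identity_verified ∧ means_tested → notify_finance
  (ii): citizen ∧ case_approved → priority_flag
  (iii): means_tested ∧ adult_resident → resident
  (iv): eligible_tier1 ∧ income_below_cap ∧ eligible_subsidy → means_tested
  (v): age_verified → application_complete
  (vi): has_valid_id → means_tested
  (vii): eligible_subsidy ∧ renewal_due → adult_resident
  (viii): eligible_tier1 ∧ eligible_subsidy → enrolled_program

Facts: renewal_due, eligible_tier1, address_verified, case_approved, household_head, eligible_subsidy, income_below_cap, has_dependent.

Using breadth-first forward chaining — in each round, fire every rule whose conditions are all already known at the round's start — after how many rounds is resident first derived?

[1] (iv) [eligible_tier1 ∧ income_below_cap ∧ eligible_subsidy → means_tested]; (vii) [eligible_subsidy ∧ renewal_due → adult_resident]; (viii) [eligible_tier1 ∧ eligible_subsidy → enrolled_program]. ⇒ new: means_tested, adult_resident, enrolled_program.
[2] (iii) [means_tested ∧ adult_resident → resident]. ⇒ new: resident.
resident first appears in round 2.

2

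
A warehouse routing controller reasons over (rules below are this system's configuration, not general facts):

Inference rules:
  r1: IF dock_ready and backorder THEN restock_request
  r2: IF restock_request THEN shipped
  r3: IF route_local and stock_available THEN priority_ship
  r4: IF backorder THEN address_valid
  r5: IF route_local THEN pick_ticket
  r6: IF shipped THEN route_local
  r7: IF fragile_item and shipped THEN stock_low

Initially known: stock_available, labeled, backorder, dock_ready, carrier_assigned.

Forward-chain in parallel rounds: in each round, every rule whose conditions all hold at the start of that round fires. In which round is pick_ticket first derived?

Round 1: r1 [IF dock_ready and backorder THEN restock_request]; r4 [IF backorder THEN address_valid]. New: restock_request, address_valid.
Round 2: r2 [IF restock_request THEN shipped]. New: shipped.
Round 3: r6 [IF shipped THEN route_local]. New: route_local.
Round 4: r3 [IF route_local and stock_available THEN priority_ship]; r5 [IF route_local THEN pick_ticket]. New: priority_ship, pick_ticket.
pick_ticket first appears in round 4.

4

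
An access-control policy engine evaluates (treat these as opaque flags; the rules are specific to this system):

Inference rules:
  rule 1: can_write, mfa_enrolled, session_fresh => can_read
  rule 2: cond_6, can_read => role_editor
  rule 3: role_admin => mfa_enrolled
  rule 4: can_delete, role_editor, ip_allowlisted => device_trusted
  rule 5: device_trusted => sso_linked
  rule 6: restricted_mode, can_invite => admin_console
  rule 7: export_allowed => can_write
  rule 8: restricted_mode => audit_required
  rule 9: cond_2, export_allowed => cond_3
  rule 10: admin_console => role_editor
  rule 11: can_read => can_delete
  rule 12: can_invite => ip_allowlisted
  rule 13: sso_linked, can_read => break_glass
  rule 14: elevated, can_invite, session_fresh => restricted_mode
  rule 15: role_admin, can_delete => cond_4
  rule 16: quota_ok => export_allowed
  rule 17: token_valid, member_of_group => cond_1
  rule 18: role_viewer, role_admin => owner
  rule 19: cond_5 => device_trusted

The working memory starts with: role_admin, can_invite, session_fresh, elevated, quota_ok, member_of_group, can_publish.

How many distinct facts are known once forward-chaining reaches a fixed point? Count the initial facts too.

Round 1 fires rule 3, rule 12, rule 14, rule 16, giving mfa_enrolled, ip_allowlisted, restricted_mode, export_allowed.
Round 2 fires rule 6, rule 7, rule 8, giving admin_console, can_write, audit_required.
Round 3 fires rule 1, rule 10, giving can_read, role_editor.
Round 4 fires rule 11, giving can_delete.
Round 5 fires rule 4, rule 15, giving device_trusted, cond_4.
Round 6 fires rule 5, giving sso_linked.
Round 7 fires rule 13, giving break_glass.
Closure: {admin_console, audit_required, break_glass, can_delete, can_invite, can_publish, can_read, can_write, cond_4, device_trusted, elevated, export_allowed, ip_allowlisted, member_of_group, mfa_enrolled, quota_ok, restricted_mode, role_admin, role_editor, session_fresh, sso_linked} — 21 facts.

21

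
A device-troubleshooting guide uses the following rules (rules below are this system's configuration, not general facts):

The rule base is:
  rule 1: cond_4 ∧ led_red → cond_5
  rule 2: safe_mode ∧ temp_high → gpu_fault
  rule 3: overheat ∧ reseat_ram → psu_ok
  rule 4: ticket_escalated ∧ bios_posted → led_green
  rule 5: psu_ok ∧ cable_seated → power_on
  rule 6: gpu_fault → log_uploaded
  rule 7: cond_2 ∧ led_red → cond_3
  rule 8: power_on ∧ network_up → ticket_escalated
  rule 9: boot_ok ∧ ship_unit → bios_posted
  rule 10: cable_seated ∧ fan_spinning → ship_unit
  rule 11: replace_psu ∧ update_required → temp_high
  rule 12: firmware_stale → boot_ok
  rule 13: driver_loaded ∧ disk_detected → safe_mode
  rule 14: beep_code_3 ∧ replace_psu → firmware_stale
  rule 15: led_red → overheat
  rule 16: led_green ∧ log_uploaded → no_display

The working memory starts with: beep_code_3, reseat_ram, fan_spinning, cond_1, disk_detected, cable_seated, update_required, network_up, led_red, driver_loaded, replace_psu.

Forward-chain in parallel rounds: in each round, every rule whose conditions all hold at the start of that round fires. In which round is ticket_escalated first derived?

4

Round 1 fires rule 10, rule 11, rule 13, rule 14, rule 15, giving ship_unit, temp_high, safe_mode, firmware_stale, overheat.
Round 2 fires rule 2, rule 3, rule 12, giving gpu_fault, psu_ok, boot_ok.
Round 3 fires rule 5, rule 6, rule 9, giving power_on, log_uploaded, bios_posted.
Round 4 fires rule 8, giving ticket_escalated.
ticket_escalated first appears in round 4.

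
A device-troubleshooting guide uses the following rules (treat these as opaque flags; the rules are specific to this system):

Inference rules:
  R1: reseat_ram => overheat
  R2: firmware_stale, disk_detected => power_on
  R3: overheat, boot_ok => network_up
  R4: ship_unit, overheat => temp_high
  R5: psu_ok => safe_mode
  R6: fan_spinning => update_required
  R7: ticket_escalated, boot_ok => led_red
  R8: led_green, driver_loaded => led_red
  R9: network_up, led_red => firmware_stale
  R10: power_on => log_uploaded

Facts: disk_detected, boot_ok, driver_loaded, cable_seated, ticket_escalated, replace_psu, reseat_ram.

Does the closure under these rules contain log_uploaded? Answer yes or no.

Round 1 — R1, R7, derive overheat, led_red.
Round 2 — R3, derive network_up.
Round 3 — R9, derive firmware_stale.
Round 4 — R2, derive power_on.
Round 5 — R10, derive log_uploaded.
log_uploaded appears in round 5, so it is derivable.

yes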